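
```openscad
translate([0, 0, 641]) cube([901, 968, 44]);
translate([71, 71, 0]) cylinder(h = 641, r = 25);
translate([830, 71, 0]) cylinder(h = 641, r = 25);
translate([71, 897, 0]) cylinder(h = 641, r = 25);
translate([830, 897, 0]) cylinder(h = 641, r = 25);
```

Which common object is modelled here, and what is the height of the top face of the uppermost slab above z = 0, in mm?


A table. The table height is 685 mm.

A 901×968×44 slab sits at z = 641 on four Ø50 mm round legs — a table. The top surface is at 641 + 44 = 685 mm.


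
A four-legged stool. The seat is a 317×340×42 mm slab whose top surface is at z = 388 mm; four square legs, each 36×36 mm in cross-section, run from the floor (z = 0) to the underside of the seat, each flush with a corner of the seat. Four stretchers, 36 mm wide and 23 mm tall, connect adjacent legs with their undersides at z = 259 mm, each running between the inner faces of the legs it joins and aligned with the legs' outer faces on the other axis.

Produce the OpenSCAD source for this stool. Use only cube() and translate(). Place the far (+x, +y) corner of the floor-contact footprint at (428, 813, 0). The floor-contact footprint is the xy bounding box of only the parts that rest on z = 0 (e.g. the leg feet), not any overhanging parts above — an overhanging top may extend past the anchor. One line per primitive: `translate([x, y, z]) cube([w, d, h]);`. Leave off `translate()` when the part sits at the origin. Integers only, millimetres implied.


translate([111, 473, 346]) cube([317, 340, 42]);
translate([111, 473, 0]) cube([36, 36, 346]);
translate([392, 473, 0]) cube([36, 36, 346]);
translate([111, 777, 0]) cube([36, 36, 346]);
translate([392, 777, 0]) cube([36, 36, 346]);
translate([147, 473, 259]) cube([245, 36, 23]);
translate([147, 777, 259]) cube([245, 36, 23]);
translate([111, 509, 259]) cube([36, 268, 23]);
translate([392, 509, 259]) cube([36, 268, 23]);


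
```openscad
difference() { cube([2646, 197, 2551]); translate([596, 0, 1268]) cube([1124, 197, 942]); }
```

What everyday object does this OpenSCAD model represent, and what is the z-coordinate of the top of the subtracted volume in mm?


A wall with a window opening. The window head height is 2210 mm.

A wall with a rectangular opening subtracted — a window. Sill at z = 1268, opening 942 mm tall, so the head is at 1268 + 942 = 2210 mm.


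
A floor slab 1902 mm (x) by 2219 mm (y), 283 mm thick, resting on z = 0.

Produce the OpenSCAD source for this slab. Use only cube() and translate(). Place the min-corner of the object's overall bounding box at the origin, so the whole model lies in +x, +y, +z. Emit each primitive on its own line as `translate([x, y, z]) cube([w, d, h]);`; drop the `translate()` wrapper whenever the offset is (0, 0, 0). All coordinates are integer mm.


cube([1902, 2219, 283]);


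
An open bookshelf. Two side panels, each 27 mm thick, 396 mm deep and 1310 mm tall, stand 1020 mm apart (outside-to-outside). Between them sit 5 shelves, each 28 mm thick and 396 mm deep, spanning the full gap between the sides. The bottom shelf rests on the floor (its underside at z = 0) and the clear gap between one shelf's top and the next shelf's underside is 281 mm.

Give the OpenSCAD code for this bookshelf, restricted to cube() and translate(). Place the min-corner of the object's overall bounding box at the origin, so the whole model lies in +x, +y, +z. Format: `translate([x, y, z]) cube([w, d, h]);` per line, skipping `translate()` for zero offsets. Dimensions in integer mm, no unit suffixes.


cube([27, 396, 1310]);
translate([993, 0, 0]) cube([27, 396, 1310]);
translate([27, 0, 0]) cube([966, 396, 28]);
translate([27, 0, 309]) cube([966, 396, 28]);
translate([27, 0, 618]) cube([966, 396, 28]);
translate([27, 0, 927]) cube([966, 396, 28]);
translate([27, 0, 1236]) cube([966, 396, 28]);


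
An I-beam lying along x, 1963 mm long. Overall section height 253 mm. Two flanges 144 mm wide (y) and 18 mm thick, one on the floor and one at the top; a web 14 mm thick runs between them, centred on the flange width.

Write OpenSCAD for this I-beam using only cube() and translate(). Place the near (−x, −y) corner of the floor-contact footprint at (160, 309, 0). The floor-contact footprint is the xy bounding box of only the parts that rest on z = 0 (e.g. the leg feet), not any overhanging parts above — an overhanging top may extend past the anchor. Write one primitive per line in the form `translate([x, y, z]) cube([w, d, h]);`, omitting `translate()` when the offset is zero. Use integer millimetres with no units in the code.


translate([160, 309, 0]) cube([1963, 144, 18]);
translate([160, 374, 18]) cube([1963, 14, 217]);
translate([160, 309, 235]) cube([1963, 144, 18]);


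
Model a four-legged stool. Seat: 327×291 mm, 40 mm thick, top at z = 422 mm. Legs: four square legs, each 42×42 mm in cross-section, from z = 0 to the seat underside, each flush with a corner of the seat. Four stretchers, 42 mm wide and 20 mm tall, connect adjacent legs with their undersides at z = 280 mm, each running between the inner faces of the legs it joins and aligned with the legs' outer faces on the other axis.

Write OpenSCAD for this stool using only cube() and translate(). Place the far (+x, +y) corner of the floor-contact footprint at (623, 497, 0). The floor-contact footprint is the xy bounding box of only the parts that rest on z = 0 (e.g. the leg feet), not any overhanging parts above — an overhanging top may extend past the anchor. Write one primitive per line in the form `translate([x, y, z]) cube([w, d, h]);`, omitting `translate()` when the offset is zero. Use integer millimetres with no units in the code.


translate([296, 206, 382]) cube([327, 291, 40]);
translate([296, 206, 0]) cube([42, 42, 382]);
translate([581, 206, 0]) cube([42, 42, 382]);
translate([296, 455, 0]) cube([42, 42, 382]);
translate([581, 455, 0]) cube([42, 42, 382]);
translate([338, 206, 280]) cube([243, 42, 20]);
translate([338, 455, 280]) cube([243, 42, 20]);
translate([296, 248, 280]) cube([42, 207, 20]);
translate([581, 248, 280]) cube([42, 207, 20]);


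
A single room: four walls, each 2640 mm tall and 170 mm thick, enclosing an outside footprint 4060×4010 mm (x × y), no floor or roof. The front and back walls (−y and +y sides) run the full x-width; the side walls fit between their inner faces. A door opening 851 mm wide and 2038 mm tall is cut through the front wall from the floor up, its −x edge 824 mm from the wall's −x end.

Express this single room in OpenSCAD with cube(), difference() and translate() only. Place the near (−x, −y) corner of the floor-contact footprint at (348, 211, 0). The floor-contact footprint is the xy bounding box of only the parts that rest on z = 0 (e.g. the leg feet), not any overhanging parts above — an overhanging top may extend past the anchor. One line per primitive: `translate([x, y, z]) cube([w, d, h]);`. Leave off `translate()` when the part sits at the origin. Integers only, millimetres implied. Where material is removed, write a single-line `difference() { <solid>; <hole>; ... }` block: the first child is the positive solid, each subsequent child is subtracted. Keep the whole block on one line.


difference() { translate([348, 211, 0]) cube([4060, 170, 2640]); translate([1172, 211, 0]) cube([851, 170, 2038]); }
translate([348, 4051, 0]) cube([4060, 170, 2640]);
translate([348, 381, 0]) cube([170, 3670, 2640]);
translate([4238, 381, 0]) cube([170, 3670, 2640]);


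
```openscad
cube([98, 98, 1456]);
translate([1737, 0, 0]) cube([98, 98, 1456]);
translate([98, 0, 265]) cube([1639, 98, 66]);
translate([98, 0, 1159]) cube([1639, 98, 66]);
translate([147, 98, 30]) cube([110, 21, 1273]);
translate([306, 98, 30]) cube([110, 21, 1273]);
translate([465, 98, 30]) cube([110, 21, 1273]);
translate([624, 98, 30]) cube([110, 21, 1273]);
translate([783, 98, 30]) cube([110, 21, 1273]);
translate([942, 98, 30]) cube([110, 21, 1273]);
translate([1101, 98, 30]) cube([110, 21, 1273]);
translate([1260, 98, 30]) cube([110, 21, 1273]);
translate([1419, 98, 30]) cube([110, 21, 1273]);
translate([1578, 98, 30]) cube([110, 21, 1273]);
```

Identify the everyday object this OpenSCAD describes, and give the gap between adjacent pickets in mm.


A fence section. The picket gap is 49 mm.

Two posts, two rails, 10 pickets — a fence section. Span 1639 mm holds 10 pickets of 110 mm with 11 equal gaps: ⌊(1639 − 10·110) / 11⌋ = 49 mm.


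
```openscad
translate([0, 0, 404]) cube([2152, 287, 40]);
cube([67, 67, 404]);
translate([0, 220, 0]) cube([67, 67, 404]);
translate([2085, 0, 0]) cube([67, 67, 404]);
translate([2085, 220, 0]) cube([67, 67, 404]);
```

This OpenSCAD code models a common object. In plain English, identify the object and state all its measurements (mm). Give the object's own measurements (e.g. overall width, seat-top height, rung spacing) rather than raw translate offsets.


A long wooden bench with a 2152 mm (x) × 287 mm (y) seat, 40 mm thick, its top surface 444 mm above the floor. Four 67 mm square legs at the seat corners, flush with the edges, run from z = 0 to the seat underside.


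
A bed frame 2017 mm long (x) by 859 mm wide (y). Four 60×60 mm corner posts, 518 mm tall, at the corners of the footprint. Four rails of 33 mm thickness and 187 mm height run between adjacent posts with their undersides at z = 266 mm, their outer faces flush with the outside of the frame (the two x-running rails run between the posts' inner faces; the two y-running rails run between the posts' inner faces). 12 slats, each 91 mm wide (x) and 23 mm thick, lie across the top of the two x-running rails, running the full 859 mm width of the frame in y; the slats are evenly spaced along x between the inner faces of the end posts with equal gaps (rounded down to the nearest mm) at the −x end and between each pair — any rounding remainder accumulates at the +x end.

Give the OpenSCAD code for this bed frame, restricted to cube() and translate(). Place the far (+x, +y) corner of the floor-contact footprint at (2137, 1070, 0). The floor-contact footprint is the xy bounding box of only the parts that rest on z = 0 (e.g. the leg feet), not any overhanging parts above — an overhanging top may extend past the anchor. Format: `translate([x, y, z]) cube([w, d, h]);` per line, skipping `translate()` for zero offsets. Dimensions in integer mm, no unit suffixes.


translate([120, 211, 0]) cube([60, 60, 518]);
translate([120, 1010, 0]) cube([60, 60, 518]);
translate([2077, 211, 0]) cube([60, 60, 518]);
translate([2077, 1010, 0]) cube([60, 60, 518]);
translate([180, 211, 266]) cube([1897, 33, 187]);
translate([180, 1037, 266]) cube([1897, 33, 187]);
translate([120, 271, 266]) cube([33, 739, 187]);
translate([2104, 271, 266]) cube([33, 739, 187]);
translate([241, 211, 453]) cube([91, 859, 23]);
translate([393, 211, 453]) cube([91, 859, 23]);
translate([545, 211, 453]) cube([91, 859, 23]);
translate([697, 211, 453]) cube([91, 859, 23]);
translate([849, 211, 453]) cube([91, 859, 23]);
translate([1001, 211, 453]) cube([91, 859, 23]);
translate([1153, 211, 453]) cube([91, 859, 23]);
translate([1305, 211, 453]) cube([91, 859, 23]);
translate([1457, 211, 453]) cube([91, 859, 23]);
translate([1609, 211, 453]) cube([91, 859, 23]);
translate([1761, 211, 453]) cube([91, 859, 23]);
translate([1913, 211, 453]) cube([91, 859, 23]);


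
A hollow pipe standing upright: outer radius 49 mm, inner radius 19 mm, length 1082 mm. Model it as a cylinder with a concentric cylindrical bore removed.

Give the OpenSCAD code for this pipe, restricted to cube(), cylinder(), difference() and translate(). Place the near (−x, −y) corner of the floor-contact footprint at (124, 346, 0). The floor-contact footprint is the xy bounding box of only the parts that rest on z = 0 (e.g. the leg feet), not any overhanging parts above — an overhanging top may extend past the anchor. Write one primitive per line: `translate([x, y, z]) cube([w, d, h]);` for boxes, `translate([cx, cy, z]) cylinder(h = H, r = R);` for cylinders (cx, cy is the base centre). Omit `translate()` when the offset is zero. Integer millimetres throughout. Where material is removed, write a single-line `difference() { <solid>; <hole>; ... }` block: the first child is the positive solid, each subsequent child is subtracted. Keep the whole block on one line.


difference() { translate([173, 395, 0]) cylinder(h = 1082, r = 49); translate([173, 395, 0]) cylinder(h = 1082, r = 19); }


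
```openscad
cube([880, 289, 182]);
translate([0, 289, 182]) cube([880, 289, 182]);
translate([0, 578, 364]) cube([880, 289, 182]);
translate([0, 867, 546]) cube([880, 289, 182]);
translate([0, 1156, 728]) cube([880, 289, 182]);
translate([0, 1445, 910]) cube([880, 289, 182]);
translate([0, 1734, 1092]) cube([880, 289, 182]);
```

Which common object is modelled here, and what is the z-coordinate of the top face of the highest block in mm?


A staircase. The total rise is 1274 mm.

7 identical blocks, each offset up and back from the previous — a staircase. Each step is 182 mm tall and there are 7 of them, so the total rise is 7 × 182 = 1274 mm.


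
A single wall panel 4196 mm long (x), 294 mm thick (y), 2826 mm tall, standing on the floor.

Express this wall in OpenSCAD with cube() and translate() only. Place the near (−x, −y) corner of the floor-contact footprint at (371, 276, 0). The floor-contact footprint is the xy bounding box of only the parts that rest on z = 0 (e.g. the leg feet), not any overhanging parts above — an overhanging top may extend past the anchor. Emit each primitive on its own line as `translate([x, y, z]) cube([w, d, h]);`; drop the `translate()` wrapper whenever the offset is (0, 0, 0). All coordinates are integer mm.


translate([371, 276, 0]) cube([4196, 294, 2826]);


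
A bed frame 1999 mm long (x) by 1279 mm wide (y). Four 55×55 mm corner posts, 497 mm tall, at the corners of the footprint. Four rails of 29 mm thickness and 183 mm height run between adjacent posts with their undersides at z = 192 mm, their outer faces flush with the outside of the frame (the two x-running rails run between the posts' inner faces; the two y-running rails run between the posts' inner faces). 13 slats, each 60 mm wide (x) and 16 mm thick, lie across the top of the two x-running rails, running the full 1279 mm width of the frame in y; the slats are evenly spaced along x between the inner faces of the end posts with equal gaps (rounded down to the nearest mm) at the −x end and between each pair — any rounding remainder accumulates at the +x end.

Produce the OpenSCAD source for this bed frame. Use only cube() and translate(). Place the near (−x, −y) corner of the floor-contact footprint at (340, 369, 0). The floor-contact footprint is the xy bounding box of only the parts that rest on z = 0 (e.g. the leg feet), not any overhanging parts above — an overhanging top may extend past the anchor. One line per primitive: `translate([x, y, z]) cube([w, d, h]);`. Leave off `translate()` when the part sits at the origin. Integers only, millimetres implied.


translate([340, 369, 0]) cube([55, 55, 497]);
translate([340, 1593, 0]) cube([55, 55, 497]);
translate([2284, 369, 0]) cube([55, 55, 497]);
translate([2284, 1593, 0]) cube([55, 55, 497]);
translate([395, 369, 192]) cube([1889, 29, 183]);
translate([395, 1619, 192]) cube([1889, 29, 183]);
translate([340, 424, 192]) cube([29, 1169, 183]);
translate([2310, 424, 192]) cube([29, 1169, 183]);
translate([474, 369, 375]) cube([60, 1279, 16]);
translate([613, 369, 375]) cube([60, 1279, 16]);
translate([752, 369, 375]) cube([60, 1279, 16]);
translate([891, 369, 375]) cube([60, 1279, 16]);
translate([1030, 369, 375]) cube([60, 1279, 16]);
translate([1169, 369, 375]) cube([60, 1279, 16]);
translate([1308, 369, 375]) cube([60, 1279, 16]);
translate([1447, 369, 375]) cube([60, 1279, 16]);
translate([1586, 369, 375]) cube([60, 1279, 16]);
translate([1725, 369, 375]) cube([60, 1279, 16]);
translate([1864, 369, 375]) cube([60, 1279, 16]);
translate([2003, 369, 375]) cube([60, 1279, 16]);
translate([2142, 369, 375]) cube([60, 1279, 16]);


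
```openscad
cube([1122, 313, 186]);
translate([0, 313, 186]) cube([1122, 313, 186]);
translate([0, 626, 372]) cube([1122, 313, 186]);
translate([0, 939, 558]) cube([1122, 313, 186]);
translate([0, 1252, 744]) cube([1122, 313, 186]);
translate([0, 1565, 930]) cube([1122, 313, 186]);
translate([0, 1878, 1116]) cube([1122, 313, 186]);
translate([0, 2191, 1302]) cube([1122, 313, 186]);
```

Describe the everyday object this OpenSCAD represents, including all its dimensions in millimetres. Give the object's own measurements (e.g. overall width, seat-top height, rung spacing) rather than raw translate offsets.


A straight staircase of 8 solid steps. Each step is 1122 mm wide (x), 313 mm deep (y, the going) and 186 mm tall (the rise). The first step rests on the floor; each subsequent step sits one going further in +y and one rise higher in +z, directly behind and above the previous step with no overlap.


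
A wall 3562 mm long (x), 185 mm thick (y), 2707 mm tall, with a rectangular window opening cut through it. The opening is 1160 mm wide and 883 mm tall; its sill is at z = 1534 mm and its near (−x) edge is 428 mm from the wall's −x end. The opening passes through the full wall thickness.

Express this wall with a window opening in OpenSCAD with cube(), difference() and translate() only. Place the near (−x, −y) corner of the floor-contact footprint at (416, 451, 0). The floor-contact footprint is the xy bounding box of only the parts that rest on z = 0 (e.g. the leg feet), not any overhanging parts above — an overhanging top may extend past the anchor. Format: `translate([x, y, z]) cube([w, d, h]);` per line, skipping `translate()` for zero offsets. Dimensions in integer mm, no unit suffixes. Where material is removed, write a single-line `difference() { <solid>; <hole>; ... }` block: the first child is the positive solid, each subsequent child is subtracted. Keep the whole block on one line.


difference() { translate([416, 451, 0]) cube([3562, 185, 2707]); translate([844, 451, 1534]) cube([1160, 185, 883]); }


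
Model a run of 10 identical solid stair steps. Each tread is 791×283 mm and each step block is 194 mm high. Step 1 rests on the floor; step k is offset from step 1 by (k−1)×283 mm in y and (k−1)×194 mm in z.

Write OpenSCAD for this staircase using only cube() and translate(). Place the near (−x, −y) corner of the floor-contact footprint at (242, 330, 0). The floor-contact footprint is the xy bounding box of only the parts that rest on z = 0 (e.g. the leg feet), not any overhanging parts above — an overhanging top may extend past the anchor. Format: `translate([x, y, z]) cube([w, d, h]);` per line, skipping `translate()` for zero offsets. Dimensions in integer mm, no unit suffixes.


translate([242, 330, 0]) cube([791, 283, 194]);
translate([242, 613, 194]) cube([791, 283, 194]);
translate([242, 896, 388]) cube([791, 283, 194]);
translate([242, 1179, 582]) cube([791, 283, 194]);
translate([242, 1462, 776]) cube([791, 283, 194]);
translate([242, 1745, 970]) cube([791, 283, 194]);
translate([242, 2028, 1164]) cube([791, 283, 194]);
translate([242, 2311, 1358]) cube([791, 283, 194]);
translate([242, 2594, 1552]) cube([791, 283, 194]);
translate([242, 2877, 1746]) cube([791, 283, 194]);


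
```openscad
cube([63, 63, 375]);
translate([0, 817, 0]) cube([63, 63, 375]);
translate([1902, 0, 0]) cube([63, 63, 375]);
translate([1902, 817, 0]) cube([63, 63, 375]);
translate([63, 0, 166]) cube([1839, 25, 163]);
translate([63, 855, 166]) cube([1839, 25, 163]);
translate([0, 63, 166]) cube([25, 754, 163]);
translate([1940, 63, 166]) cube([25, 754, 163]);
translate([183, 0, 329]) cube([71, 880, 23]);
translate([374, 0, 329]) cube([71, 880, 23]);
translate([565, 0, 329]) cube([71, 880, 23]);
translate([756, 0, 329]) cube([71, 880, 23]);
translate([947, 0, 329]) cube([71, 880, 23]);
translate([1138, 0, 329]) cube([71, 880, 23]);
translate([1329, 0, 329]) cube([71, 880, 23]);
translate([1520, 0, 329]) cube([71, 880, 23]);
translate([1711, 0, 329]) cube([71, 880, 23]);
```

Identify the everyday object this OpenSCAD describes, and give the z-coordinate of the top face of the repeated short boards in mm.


A bed frame. The slat-top height is 352 mm.

Four posts, four rails, and a row of slats — a bed frame. Slats sit on the rails at z = 166 + 163 = 329; with slat thickness 23, the top is 352 mm.


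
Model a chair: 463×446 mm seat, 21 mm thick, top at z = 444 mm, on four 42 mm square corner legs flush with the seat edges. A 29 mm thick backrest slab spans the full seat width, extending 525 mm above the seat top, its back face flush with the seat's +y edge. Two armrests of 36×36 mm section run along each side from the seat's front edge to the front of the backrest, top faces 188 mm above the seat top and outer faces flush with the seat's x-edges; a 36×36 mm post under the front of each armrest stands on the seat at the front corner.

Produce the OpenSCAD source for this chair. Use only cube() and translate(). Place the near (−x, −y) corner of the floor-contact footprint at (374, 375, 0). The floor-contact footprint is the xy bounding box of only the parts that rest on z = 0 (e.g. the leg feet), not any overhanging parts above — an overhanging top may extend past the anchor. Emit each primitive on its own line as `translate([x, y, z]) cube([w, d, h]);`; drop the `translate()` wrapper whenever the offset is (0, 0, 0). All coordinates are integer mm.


// leg_h = 444 - 21 = 423
// arm post h = 188 - 36 = 152
translate([374, 375, 423]) cube([463, 446, 21]);
translate([374, 375, 0]) cube([42, 42, 423]);
translate([795, 375, 0]) cube([42, 42, 423]);
translate([374, 779, 0]) cube([42, 42, 423]);
translate([795, 779, 0]) cube([42, 42, 423]);
translate([374, 792, 444]) cube([463, 29, 525]);
translate([374, 375, 596]) cube([36, 417, 36]);
translate([801, 375, 596]) cube([36, 417, 36]);
translate([374, 375, 444]) cube([36, 36, 152]);
translate([801, 375, 444]) cube([36, 36, 152]);


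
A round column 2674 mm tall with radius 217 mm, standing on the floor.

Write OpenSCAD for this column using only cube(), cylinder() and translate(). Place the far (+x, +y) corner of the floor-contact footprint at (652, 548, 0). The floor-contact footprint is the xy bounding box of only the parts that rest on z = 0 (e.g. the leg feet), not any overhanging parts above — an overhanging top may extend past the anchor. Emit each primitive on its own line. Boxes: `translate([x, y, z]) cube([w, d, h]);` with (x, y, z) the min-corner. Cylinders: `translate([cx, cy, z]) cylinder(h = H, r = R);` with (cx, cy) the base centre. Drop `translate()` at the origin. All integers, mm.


translate([435, 331, 0]) cylinder(h = 2674, r = 217);


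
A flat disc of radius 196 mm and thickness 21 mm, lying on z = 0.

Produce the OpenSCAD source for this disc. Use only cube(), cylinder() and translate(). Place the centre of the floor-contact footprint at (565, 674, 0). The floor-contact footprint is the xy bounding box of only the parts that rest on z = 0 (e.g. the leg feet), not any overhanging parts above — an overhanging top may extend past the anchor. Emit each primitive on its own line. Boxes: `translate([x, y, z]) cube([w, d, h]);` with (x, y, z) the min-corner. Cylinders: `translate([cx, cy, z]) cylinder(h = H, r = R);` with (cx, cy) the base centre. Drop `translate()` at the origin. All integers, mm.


translate([565, 674, 0]) cylinder(h = 21, r = 196);


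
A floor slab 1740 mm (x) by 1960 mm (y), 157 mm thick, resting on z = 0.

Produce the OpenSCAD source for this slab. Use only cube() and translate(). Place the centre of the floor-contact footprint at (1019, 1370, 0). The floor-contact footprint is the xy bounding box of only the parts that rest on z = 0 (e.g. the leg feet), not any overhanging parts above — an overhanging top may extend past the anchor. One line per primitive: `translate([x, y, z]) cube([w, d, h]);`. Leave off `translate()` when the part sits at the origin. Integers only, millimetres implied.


translate([149, 390, 0]) cube([1740, 1960, 157]);


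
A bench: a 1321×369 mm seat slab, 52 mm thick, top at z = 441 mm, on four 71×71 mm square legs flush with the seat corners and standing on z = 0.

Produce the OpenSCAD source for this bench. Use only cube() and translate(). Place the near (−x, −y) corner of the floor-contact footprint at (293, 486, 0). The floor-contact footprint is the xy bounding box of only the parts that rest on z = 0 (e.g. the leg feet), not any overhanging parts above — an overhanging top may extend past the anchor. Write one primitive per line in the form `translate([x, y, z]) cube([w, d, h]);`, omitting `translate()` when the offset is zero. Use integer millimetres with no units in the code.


translate([293, 486, 389]) cube([1321, 369, 52]);
translate([293, 486, 0]) cube([71, 71, 389]);
translate([293, 784, 0]) cube([71, 71, 389]);
translate([1543, 486, 0]) cube([71, 71, 389]);
translate([1543, 784, 0]) cube([71, 71, 389]);


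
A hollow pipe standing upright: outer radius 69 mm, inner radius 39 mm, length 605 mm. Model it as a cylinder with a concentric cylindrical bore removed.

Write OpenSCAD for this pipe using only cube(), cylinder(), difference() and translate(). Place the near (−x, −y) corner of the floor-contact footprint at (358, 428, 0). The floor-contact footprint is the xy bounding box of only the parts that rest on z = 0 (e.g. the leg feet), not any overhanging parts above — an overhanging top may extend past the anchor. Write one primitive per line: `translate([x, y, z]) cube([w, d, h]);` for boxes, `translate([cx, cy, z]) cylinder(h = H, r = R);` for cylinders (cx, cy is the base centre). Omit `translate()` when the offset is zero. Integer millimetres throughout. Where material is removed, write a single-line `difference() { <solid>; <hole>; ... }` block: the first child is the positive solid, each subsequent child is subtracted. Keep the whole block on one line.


difference() { translate([427, 497, 0]) cylinder(h = 605, r = 69); translate([427, 497, 0]) cylinder(h = 605, r = 39); }


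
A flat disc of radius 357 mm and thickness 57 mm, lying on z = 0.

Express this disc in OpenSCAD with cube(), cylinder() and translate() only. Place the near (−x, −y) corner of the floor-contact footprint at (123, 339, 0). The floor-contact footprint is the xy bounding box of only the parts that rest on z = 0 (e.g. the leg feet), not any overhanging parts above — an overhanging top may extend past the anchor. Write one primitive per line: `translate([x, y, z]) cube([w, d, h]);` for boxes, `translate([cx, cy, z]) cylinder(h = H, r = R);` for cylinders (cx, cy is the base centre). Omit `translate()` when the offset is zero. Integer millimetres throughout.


translate([480, 696, 0]) cylinder(h = 57, r = 357);


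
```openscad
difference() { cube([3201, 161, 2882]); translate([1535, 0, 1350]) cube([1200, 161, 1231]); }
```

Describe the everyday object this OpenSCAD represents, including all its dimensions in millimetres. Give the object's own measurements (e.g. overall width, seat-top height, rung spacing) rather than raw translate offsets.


A wall 3201 mm long (x), 161 mm thick (y), 2882 mm tall, with a rectangular window opening cut through it. The opening is 1200 mm wide and 1231 mm tall; its sill is at z = 1350 mm and its near (−x) edge is 1535 mm from the wall's −x end. The opening passes through the full wall thickness.


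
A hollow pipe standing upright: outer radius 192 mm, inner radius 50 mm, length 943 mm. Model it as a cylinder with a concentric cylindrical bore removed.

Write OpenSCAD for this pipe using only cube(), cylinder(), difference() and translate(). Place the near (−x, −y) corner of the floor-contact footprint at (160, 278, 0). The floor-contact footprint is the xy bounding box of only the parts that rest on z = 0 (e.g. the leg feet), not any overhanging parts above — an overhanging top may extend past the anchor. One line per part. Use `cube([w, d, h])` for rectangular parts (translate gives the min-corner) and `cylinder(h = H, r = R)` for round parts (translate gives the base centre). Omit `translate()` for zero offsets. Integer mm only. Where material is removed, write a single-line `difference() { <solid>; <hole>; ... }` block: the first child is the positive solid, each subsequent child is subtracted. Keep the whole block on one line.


difference() { translate([352, 470, 0]) cylinder(h = 943, r = 192); translate([352, 470, 0]) cylinder(h = 943, r = 50); }


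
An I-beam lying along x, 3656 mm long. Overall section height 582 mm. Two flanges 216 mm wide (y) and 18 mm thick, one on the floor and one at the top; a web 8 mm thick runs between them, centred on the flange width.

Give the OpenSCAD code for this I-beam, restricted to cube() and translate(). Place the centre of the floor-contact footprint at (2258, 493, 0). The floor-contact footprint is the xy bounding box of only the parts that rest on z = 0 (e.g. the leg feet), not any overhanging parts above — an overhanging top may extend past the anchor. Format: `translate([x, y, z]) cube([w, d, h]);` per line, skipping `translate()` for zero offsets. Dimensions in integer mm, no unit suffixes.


translate([430, 385, 0]) cube([3656, 216, 18]);
translate([430, 489, 18]) cube([3656, 8, 546]);
translate([430, 385, 564]) cube([3656, 216, 18]);


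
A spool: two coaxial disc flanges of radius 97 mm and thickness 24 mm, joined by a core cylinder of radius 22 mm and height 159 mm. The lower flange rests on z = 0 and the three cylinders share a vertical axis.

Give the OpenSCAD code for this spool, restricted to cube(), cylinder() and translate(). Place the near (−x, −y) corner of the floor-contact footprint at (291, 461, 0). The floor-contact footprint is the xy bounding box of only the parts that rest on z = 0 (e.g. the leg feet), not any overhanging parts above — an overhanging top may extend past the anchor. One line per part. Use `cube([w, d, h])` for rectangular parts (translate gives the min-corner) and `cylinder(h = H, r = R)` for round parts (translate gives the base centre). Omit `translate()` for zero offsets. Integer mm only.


translate([388, 558, 0]) cylinder(h = 24, r = 97);
translate([388, 558, 24]) cylinder(h = 159, r = 22);
translate([388, 558, 183]) cylinder(h = 24, r = 97);


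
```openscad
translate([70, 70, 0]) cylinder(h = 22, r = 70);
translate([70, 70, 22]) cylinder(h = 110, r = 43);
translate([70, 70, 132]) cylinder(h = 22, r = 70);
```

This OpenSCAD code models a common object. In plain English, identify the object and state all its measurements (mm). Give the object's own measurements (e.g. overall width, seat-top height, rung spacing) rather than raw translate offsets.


A spool: two coaxial disc flanges of radius 70 mm and thickness 22 mm, joined by a core cylinder of radius 43 mm and height 110 mm. The lower flange rests on z = 0 and the three cylinders share a vertical axis.


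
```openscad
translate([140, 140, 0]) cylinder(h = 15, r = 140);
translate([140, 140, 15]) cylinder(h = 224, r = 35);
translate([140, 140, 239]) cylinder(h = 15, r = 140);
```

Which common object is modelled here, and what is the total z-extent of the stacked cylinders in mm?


A spool. The overall height is 254 mm.

Three coaxial cylinders, large–small–large — a spool. Two 15 mm flanges and a 224 mm core give 15 + 224 + 15 = 254 mm.


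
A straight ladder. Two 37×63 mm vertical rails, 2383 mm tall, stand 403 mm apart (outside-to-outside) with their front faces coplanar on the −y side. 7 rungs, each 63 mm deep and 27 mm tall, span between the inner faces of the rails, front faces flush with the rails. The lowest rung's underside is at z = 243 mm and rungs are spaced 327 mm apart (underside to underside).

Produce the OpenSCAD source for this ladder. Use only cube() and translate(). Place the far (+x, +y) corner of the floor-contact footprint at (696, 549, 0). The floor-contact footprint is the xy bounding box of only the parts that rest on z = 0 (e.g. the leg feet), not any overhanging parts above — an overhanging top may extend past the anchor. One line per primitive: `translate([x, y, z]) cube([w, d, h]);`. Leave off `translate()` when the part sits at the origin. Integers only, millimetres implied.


// rung span = 403 - 2*37 = 329
// rung[k] z = 243 + k*327
translate([293, 486, 0]) cube([37, 63, 2383]);
translate([659, 486, 0]) cube([37, 63, 2383]);
translate([330, 486, 243]) cube([329, 63, 27]);
translate([330, 486, 570]) cube([329, 63, 27]);
translate([330, 486, 897]) cube([329, 63, 27]);
translate([330, 486, 1224]) cube([329, 63, 27]);
translate([330, 486, 1551]) cube([329, 63, 27]);
translate([330, 486, 1878]) cube([329, 63, 27]);
translate([330, 486, 2205]) cube([329, 63, 27]);


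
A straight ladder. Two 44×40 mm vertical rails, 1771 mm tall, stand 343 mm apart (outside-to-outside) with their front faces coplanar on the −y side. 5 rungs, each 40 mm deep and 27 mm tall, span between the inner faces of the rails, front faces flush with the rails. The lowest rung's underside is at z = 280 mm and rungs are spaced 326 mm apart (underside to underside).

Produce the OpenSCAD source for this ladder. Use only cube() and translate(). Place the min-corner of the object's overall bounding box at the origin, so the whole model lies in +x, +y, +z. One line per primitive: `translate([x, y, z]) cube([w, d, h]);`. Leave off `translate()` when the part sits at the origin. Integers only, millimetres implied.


cube([44, 40, 1771]);
translate([299, 0, 0]) cube([44, 40, 1771]);
translate([44, 0, 280]) cube([255, 40, 27]);
translate([44, 0, 606]) cube([255, 40, 27]);
translate([44, 0, 932]) cube([255, 40, 27]);
translate([44, 0, 1258]) cube([255, 40, 27]);
translate([44, 0, 1584]) cube([255, 40, 27]);


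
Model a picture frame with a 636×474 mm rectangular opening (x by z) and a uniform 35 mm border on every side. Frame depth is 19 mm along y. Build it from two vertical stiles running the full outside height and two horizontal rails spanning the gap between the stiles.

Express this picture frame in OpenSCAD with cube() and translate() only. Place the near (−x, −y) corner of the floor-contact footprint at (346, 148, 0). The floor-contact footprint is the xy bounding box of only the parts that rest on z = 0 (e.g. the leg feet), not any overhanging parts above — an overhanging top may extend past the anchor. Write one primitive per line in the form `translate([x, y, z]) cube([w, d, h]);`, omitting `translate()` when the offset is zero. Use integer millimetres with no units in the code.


translate([346, 148, 0]) cube([35, 19, 544]);
translate([1017, 148, 0]) cube([35, 19, 544]);
translate([381, 148, 0]) cube([636, 19, 35]);
translate([381, 148, 509]) cube([636, 19, 35]);


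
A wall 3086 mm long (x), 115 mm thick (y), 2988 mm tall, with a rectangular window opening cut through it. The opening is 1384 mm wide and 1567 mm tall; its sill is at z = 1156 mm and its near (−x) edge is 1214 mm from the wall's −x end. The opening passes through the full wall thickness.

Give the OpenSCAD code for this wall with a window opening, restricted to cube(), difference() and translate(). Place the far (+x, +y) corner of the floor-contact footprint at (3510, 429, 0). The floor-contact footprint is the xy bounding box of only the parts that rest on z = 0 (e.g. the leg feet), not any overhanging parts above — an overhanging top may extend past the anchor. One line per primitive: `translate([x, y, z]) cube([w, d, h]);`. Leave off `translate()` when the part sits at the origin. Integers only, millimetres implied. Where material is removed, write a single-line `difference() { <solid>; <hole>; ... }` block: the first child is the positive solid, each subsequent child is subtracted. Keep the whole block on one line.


difference() { translate([424, 314, 0]) cube([3086, 115, 2988]); translate([1638, 314, 1156]) cube([1384, 115, 1567]); }


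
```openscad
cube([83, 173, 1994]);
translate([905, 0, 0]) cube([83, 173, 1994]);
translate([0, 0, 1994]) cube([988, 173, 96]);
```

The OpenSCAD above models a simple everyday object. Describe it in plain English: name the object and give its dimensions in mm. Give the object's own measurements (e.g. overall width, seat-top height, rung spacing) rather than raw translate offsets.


A door frame. The clear opening is 822 mm wide and 1994 mm high. Two 83 mm wide jambs, 173 mm deep, stand either side of the opening from the floor to the top of the opening. A 96 mm thick head sits across the top of both jambs, spanning the full outside width of the frame.


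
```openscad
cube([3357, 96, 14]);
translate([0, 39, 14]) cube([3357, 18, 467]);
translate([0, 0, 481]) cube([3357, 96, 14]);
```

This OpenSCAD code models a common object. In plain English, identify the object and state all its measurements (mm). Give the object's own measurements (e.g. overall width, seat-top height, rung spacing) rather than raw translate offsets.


An I-beam lying along x, 3357 mm long. Overall section height 495 mm. Two flanges 96 mm wide (y) and 14 mm thick, one on the floor and one at the top; a web 18 mm thick runs between them, centred on the flange width.


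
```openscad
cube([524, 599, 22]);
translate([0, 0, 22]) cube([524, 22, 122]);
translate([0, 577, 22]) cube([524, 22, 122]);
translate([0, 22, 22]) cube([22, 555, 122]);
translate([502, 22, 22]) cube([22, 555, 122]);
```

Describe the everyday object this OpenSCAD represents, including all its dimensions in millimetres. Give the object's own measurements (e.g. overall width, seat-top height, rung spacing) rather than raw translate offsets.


An open-topped rectangular box: outside dimensions 524×599×144 mm, with a uniform wall and base thickness of 22 mm. The base is a full 524×599 slab on the floor; four walls sit on top of the base. The front and back walls (the −y and +y sides) span the full width; the two side walls fit between them.


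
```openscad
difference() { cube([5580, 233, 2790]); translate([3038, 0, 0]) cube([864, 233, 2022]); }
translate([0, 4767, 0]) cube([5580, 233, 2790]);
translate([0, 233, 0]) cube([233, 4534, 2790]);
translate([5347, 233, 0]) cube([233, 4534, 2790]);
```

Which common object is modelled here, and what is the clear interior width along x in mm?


A single room. The interior width is 5114 mm.

Four walls enclosing a rectangle with a door in the front wall — a room. Outside width 5580 minus two 233 mm walls gives 5114 mm.


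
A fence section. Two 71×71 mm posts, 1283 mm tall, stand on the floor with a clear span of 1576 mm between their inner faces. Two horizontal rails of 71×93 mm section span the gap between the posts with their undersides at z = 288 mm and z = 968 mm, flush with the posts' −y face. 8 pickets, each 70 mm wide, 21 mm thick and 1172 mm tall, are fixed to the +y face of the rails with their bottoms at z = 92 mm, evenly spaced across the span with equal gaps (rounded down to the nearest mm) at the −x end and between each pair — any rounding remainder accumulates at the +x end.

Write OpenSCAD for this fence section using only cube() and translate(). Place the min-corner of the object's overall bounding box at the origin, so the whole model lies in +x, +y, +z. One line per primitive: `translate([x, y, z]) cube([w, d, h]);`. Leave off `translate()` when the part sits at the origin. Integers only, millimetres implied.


cube([71, 71, 1283]);
translate([1647, 0, 0]) cube([71, 71, 1283]);
translate([71, 0, 288]) cube([1576, 71, 93]);
translate([71, 0, 968]) cube([1576, 71, 93]);
translate([183, 71, 92]) cube([70, 21, 1172]);
translate([365, 71, 92]) cube([70, 21, 1172]);
translate([547, 71, 92]) cube([70, 21, 1172]);
translate([729, 71, 92]) cube([70, 21, 1172]);
translate([911, 71, 92]) cube([70, 21, 1172]);
translate([1093, 71, 92]) cube([70, 21, 1172]);
translate([1275, 71, 92]) cube([70, 21, 1172]);
translate([1457, 71, 92]) cube([70, 21, 1172]);


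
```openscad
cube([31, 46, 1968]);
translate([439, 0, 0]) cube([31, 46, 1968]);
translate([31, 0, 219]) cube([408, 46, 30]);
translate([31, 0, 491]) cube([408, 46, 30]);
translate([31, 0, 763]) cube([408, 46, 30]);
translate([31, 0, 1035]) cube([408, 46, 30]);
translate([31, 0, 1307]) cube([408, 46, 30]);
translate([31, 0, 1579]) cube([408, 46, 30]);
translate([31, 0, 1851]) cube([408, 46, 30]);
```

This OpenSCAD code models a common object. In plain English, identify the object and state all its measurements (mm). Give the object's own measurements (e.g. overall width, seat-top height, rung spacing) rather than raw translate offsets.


A straight ladder. Two 31×46 mm vertical rails, 1968 mm tall, stand 470 mm apart (outside-to-outside) with their front faces coplanar on the −y side. 7 rungs, each 46 mm deep and 30 mm tall, span between the inner faces of the rails, front faces flush with the rails. The lowest rung's underside is at z = 219 mm and rungs are spaced 272 mm apart (underside to underside).
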